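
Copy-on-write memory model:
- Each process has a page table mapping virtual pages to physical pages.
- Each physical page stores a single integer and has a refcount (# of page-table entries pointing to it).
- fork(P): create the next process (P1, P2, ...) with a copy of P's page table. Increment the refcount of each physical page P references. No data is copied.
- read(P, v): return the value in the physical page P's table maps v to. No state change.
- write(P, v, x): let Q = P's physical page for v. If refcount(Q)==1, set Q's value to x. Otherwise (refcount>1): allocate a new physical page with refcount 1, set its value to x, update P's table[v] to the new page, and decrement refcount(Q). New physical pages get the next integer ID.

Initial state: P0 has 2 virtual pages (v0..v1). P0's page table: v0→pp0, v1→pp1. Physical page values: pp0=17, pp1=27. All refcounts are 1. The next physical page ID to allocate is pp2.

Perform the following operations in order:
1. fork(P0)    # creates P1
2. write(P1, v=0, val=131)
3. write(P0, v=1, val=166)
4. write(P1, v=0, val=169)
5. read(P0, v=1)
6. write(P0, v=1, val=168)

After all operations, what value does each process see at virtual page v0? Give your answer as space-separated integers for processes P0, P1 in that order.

Answer: 17 169

Derivation:
Op 1: fork(P0) -> P1. 2 ppages; refcounts: pp0:2 pp1:2
Op 2: write(P1, v0, 131). refcount(pp0)=2>1 -> COPY to pp2. 3 ppages; refcounts: pp0:1 pp1:2 pp2:1
Op 3: write(P0, v1, 166). refcount(pp1)=2>1 -> COPY to pp3. 4 ppages; refcounts: pp0:1 pp1:1 pp2:1 pp3:1
Op 4: write(P1, v0, 169). refcount(pp2)=1 -> write in place. 4 ppages; refcounts: pp0:1 pp1:1 pp2:1 pp3:1
Op 5: read(P0, v1) -> 166. No state change.
Op 6: write(P0, v1, 168). refcount(pp3)=1 -> write in place. 4 ppages; refcounts: pp0:1 pp1:1 pp2:1 pp3:1
P0: v0 -> pp0 = 17
P1: v0 -> pp2 = 169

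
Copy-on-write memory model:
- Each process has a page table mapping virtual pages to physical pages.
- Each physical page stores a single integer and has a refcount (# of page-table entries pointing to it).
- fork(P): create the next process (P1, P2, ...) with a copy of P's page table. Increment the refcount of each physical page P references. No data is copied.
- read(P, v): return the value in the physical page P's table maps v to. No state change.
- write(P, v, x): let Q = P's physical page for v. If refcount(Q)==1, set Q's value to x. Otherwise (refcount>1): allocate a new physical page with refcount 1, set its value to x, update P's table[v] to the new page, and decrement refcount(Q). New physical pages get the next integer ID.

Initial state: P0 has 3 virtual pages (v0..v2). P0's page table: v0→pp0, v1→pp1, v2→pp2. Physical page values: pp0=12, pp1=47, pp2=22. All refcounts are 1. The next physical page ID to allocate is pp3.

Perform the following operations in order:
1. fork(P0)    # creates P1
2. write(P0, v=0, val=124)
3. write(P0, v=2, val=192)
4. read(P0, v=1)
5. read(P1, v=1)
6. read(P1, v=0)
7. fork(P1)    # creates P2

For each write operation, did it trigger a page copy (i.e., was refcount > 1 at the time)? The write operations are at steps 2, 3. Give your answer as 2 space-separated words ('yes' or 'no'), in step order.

Op 1: fork(P0) -> P1. 3 ppages; refcounts: pp0:2 pp1:2 pp2:2
Op 2: write(P0, v0, 124). refcount(pp0)=2>1 -> COPY to pp3. 4 ppages; refcounts: pp0:1 pp1:2 pp2:2 pp3:1
Op 3: write(P0, v2, 192). refcount(pp2)=2>1 -> COPY to pp4. 5 ppages; refcounts: pp0:1 pp1:2 pp2:1 pp3:1 pp4:1
Op 4: read(P0, v1) -> 47. No state change.
Op 5: read(P1, v1) -> 47. No state change.
Op 6: read(P1, v0) -> 12. No state change.
Op 7: fork(P1) -> P2. 5 ppages; refcounts: pp0:2 pp1:3 pp2:2 pp3:1 pp4:1

yes yes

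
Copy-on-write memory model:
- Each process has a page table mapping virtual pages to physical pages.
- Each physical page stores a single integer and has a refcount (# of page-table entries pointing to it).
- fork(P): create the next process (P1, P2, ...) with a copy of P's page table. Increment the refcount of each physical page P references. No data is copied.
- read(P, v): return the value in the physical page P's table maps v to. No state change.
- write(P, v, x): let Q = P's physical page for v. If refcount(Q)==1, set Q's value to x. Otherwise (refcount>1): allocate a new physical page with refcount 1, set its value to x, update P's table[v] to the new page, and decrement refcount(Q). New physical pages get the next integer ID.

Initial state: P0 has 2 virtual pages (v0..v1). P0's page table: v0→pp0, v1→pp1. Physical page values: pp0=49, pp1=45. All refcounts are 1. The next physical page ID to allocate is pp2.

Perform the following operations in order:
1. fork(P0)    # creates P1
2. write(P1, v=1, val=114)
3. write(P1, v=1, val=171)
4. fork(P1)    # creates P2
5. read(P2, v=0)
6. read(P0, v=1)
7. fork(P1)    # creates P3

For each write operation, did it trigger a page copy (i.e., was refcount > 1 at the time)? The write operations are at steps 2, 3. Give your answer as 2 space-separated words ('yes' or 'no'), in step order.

Op 1: fork(P0) -> P1. 2 ppages; refcounts: pp0:2 pp1:2
Op 2: write(P1, v1, 114). refcount(pp1)=2>1 -> COPY to pp2. 3 ppages; refcounts: pp0:2 pp1:1 pp2:1
Op 3: write(P1, v1, 171). refcount(pp2)=1 -> write in place. 3 ppages; refcounts: pp0:2 pp1:1 pp2:1
Op 4: fork(P1) -> P2. 3 ppages; refcounts: pp0:3 pp1:1 pp2:2
Op 5: read(P2, v0) -> 49. No state change.
Op 6: read(P0, v1) -> 45. No state change.
Op 7: fork(P1) -> P3. 3 ppages; refcounts: pp0:4 pp1:1 pp2:3

yes no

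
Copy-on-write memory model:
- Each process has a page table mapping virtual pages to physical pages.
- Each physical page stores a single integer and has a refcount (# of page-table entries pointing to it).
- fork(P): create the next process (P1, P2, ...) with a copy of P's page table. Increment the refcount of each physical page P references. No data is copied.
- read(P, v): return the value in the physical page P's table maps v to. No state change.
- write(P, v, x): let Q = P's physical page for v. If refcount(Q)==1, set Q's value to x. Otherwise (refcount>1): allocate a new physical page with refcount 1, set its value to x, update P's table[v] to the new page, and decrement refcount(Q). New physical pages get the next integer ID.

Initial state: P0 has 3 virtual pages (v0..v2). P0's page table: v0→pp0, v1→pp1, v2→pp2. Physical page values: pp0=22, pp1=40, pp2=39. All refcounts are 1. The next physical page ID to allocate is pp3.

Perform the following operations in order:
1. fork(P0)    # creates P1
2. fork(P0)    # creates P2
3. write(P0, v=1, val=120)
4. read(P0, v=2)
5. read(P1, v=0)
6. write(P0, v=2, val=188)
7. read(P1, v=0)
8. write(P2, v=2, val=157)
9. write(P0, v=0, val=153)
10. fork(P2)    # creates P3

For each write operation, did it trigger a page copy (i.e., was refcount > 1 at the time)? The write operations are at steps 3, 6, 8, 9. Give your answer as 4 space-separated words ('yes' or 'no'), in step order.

Op 1: fork(P0) -> P1. 3 ppages; refcounts: pp0:2 pp1:2 pp2:2
Op 2: fork(P0) -> P2. 3 ppages; refcounts: pp0:3 pp1:3 pp2:3
Op 3: write(P0, v1, 120). refcount(pp1)=3>1 -> COPY to pp3. 4 ppages; refcounts: pp0:3 pp1:2 pp2:3 pp3:1
Op 4: read(P0, v2) -> 39. No state change.
Op 5: read(P1, v0) -> 22. No state change.
Op 6: write(P0, v2, 188). refcount(pp2)=3>1 -> COPY to pp4. 5 ppages; refcounts: pp0:3 pp1:2 pp2:2 pp3:1 pp4:1
Op 7: read(P1, v0) -> 22. No state change.
Op 8: write(P2, v2, 157). refcount(pp2)=2>1 -> COPY to pp5. 6 ppages; refcounts: pp0:3 pp1:2 pp2:1 pp3:1 pp4:1 pp5:1
Op 9: write(P0, v0, 153). refcount(pp0)=3>1 -> COPY to pp6. 7 ppages; refcounts: pp0:2 pp1:2 pp2:1 pp3:1 pp4:1 pp5:1 pp6:1
Op 10: fork(P2) -> P3. 7 ppages; refcounts: pp0:3 pp1:3 pp2:1 pp3:1 pp4:1 pp5:2 pp6:1

yes yes yes yes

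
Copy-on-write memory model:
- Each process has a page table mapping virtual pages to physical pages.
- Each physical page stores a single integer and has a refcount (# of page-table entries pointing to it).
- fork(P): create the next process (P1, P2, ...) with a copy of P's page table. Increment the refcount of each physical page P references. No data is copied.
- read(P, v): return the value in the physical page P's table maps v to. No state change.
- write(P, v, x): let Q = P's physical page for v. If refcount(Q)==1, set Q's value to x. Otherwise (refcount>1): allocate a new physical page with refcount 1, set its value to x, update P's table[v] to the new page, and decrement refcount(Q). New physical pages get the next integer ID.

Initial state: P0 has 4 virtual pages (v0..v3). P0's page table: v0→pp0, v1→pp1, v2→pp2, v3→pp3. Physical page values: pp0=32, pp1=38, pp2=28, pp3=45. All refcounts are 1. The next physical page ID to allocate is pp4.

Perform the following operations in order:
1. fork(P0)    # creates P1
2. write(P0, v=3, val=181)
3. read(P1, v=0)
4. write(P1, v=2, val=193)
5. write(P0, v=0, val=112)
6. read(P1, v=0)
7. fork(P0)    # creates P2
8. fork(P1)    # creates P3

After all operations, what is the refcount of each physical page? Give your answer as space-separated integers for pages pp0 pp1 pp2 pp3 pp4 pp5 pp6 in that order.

Op 1: fork(P0) -> P1. 4 ppages; refcounts: pp0:2 pp1:2 pp2:2 pp3:2
Op 2: write(P0, v3, 181). refcount(pp3)=2>1 -> COPY to pp4. 5 ppages; refcounts: pp0:2 pp1:2 pp2:2 pp3:1 pp4:1
Op 3: read(P1, v0) -> 32. No state change.
Op 4: write(P1, v2, 193). refcount(pp2)=2>1 -> COPY to pp5. 6 ppages; refcounts: pp0:2 pp1:2 pp2:1 pp3:1 pp4:1 pp5:1
Op 5: write(P0, v0, 112). refcount(pp0)=2>1 -> COPY to pp6. 7 ppages; refcounts: pp0:1 pp1:2 pp2:1 pp3:1 pp4:1 pp5:1 pp6:1
Op 6: read(P1, v0) -> 32. No state change.
Op 7: fork(P0) -> P2. 7 ppages; refcounts: pp0:1 pp1:3 pp2:2 pp3:1 pp4:2 pp5:1 pp6:2
Op 8: fork(P1) -> P3. 7 ppages; refcounts: pp0:2 pp1:4 pp2:2 pp3:2 pp4:2 pp5:2 pp6:2

Answer: 2 4 2 2 2 2 2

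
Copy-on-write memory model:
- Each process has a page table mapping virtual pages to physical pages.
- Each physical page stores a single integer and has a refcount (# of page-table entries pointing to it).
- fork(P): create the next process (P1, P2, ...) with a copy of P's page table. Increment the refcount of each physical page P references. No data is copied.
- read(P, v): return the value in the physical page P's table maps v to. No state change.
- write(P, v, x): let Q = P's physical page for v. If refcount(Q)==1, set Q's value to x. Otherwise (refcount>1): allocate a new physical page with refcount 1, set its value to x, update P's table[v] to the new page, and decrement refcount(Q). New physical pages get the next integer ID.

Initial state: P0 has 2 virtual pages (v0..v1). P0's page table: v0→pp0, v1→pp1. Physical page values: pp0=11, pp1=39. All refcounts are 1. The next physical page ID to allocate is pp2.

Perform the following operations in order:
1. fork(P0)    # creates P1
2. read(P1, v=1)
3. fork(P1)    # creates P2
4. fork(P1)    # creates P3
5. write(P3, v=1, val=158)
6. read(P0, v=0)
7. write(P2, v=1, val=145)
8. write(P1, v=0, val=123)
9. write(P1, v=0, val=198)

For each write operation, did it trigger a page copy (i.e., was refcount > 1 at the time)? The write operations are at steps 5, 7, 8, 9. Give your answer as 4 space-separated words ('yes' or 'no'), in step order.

Op 1: fork(P0) -> P1. 2 ppages; refcounts: pp0:2 pp1:2
Op 2: read(P1, v1) -> 39. No state change.
Op 3: fork(P1) -> P2. 2 ppages; refcounts: pp0:3 pp1:3
Op 4: fork(P1) -> P3. 2 ppages; refcounts: pp0:4 pp1:4
Op 5: write(P3, v1, 158). refcount(pp1)=4>1 -> COPY to pp2. 3 ppages; refcounts: pp0:4 pp1:3 pp2:1
Op 6: read(P0, v0) -> 11. No state change.
Op 7: write(P2, v1, 145). refcount(pp1)=3>1 -> COPY to pp3. 4 ppages; refcounts: pp0:4 pp1:2 pp2:1 pp3:1
Op 8: write(P1, v0, 123). refcount(pp0)=4>1 -> COPY to pp4. 5 ppages; refcounts: pp0:3 pp1:2 pp2:1 pp3:1 pp4:1
Op 9: write(P1, v0, 198). refcount(pp4)=1 -> write in place. 5 ppages; refcounts: pp0:3 pp1:2 pp2:1 pp3:1 pp4:1

yes yes yes no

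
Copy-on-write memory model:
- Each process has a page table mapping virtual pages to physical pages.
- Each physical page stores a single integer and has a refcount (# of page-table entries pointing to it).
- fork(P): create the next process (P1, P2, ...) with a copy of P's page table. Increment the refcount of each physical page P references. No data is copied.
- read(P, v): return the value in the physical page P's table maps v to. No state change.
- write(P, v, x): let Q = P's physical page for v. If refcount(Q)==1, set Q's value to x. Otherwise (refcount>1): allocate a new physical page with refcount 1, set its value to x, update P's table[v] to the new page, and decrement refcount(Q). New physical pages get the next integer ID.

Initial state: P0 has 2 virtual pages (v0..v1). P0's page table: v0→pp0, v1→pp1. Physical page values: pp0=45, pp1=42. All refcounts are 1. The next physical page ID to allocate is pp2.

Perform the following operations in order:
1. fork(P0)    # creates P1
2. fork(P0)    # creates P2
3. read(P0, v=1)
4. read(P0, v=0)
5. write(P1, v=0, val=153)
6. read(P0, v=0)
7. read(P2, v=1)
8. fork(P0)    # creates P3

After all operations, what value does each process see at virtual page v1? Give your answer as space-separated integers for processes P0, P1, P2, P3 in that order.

Answer: 42 42 42 42

Derivation:
Op 1: fork(P0) -> P1. 2 ppages; refcounts: pp0:2 pp1:2
Op 2: fork(P0) -> P2. 2 ppages; refcounts: pp0:3 pp1:3
Op 3: read(P0, v1) -> 42. No state change.
Op 4: read(P0, v0) -> 45. No state change.
Op 5: write(P1, v0, 153). refcount(pp0)=3>1 -> COPY to pp2. 3 ppages; refcounts: pp0:2 pp1:3 pp2:1
Op 6: read(P0, v0) -> 45. No state change.
Op 7: read(P2, v1) -> 42. No state change.
Op 8: fork(P0) -> P3. 3 ppages; refcounts: pp0:3 pp1:4 pp2:1
P0: v1 -> pp1 = 42
P1: v1 -> pp1 = 42
P2: v1 -> pp1 = 42
P3: v1 -> pp1 = 42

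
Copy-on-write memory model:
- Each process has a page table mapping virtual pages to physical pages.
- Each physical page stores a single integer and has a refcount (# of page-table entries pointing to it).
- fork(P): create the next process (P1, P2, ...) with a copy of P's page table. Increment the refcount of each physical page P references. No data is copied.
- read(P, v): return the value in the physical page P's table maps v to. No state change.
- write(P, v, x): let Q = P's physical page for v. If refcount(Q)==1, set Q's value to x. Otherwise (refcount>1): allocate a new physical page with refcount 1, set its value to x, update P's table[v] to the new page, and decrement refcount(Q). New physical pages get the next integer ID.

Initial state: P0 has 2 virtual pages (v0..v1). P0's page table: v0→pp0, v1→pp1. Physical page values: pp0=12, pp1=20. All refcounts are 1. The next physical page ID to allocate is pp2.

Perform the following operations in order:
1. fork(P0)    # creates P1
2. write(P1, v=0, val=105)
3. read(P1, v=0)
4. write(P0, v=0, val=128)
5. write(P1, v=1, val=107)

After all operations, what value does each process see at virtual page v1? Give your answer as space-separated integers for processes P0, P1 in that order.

Answer: 20 107

Derivation:
Op 1: fork(P0) -> P1. 2 ppages; refcounts: pp0:2 pp1:2
Op 2: write(P1, v0, 105). refcount(pp0)=2>1 -> COPY to pp2. 3 ppages; refcounts: pp0:1 pp1:2 pp2:1
Op 3: read(P1, v0) -> 105. No state change.
Op 4: write(P0, v0, 128). refcount(pp0)=1 -> write in place. 3 ppages; refcounts: pp0:1 pp1:2 pp2:1
Op 5: write(P1, v1, 107). refcount(pp1)=2>1 -> COPY to pp3. 4 ppages; refcounts: pp0:1 pp1:1 pp2:1 pp3:1
P0: v1 -> pp1 = 20
P1: v1 -> pp3 = 107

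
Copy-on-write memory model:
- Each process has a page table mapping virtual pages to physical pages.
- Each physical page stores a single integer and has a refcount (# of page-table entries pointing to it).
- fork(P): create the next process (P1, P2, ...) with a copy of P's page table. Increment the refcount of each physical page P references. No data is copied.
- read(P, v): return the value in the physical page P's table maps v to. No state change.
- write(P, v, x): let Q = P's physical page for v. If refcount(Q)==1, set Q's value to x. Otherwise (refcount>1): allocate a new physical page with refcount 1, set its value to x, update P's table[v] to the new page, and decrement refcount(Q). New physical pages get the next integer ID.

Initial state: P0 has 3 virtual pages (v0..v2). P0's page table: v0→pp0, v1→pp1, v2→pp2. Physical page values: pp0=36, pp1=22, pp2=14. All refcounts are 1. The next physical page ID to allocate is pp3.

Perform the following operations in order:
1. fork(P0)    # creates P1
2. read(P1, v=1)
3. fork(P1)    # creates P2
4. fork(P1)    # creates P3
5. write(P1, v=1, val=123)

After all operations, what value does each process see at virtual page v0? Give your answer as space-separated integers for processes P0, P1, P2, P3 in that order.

Op 1: fork(P0) -> P1. 3 ppages; refcounts: pp0:2 pp1:2 pp2:2
Op 2: read(P1, v1) -> 22. No state change.
Op 3: fork(P1) -> P2. 3 ppages; refcounts: pp0:3 pp1:3 pp2:3
Op 4: fork(P1) -> P3. 3 ppages; refcounts: pp0:4 pp1:4 pp2:4
Op 5: write(P1, v1, 123). refcount(pp1)=4>1 -> COPY to pp3. 4 ppages; refcounts: pp0:4 pp1:3 pp2:4 pp3:1
P0: v0 -> pp0 = 36
P1: v0 -> pp0 = 36
P2: v0 -> pp0 = 36
P3: v0 -> pp0 = 36

Answer: 36 36 36 36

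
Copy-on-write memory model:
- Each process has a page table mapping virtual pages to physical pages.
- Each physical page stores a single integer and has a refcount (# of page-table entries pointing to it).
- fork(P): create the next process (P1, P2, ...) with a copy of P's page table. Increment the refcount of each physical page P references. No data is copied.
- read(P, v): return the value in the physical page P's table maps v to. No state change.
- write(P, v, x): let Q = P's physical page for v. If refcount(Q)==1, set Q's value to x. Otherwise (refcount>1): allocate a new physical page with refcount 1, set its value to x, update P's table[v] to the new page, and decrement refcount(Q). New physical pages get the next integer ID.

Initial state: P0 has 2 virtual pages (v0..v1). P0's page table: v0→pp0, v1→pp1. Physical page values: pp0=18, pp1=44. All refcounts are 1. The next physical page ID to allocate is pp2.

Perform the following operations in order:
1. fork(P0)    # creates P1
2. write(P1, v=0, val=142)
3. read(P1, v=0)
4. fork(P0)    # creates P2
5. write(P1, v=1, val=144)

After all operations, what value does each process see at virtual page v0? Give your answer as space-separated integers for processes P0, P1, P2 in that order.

Answer: 18 142 18

Derivation:
Op 1: fork(P0) -> P1. 2 ppages; refcounts: pp0:2 pp1:2
Op 2: write(P1, v0, 142). refcount(pp0)=2>1 -> COPY to pp2. 3 ppages; refcounts: pp0:1 pp1:2 pp2:1
Op 3: read(P1, v0) -> 142. No state change.
Op 4: fork(P0) -> P2. 3 ppages; refcounts: pp0:2 pp1:3 pp2:1
Op 5: write(P1, v1, 144). refcount(pp1)=3>1 -> COPY to pp3. 4 ppages; refcounts: pp0:2 pp1:2 pp2:1 pp3:1
P0: v0 -> pp0 = 18
P1: v0 -> pp2 = 142
P2: v0 -> pp0 = 18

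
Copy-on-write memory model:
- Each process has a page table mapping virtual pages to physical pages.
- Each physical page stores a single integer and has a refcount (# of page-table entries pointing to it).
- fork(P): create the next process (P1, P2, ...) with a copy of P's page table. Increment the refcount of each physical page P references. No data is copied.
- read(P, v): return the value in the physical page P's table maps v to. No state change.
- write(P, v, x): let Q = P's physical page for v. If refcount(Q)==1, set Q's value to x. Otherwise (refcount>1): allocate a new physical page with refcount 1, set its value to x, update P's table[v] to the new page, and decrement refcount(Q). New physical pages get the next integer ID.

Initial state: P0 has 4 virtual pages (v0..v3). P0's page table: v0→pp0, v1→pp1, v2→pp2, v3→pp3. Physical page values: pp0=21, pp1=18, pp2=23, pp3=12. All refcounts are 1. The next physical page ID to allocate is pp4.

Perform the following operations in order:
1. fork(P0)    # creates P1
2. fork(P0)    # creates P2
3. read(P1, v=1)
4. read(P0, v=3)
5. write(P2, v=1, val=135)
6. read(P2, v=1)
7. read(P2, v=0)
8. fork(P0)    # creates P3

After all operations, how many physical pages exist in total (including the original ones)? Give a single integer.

Answer: 5

Derivation:
Op 1: fork(P0) -> P1. 4 ppages; refcounts: pp0:2 pp1:2 pp2:2 pp3:2
Op 2: fork(P0) -> P2. 4 ppages; refcounts: pp0:3 pp1:3 pp2:3 pp3:3
Op 3: read(P1, v1) -> 18. No state change.
Op 4: read(P0, v3) -> 12. No state change.
Op 5: write(P2, v1, 135). refcount(pp1)=3>1 -> COPY to pp4. 5 ppages; refcounts: pp0:3 pp1:2 pp2:3 pp3:3 pp4:1
Op 6: read(P2, v1) -> 135. No state change.
Op 7: read(P2, v0) -> 21. No state change.
Op 8: fork(P0) -> P3. 5 ppages; refcounts: pp0:4 pp1:3 pp2:4 pp3:4 pp4:1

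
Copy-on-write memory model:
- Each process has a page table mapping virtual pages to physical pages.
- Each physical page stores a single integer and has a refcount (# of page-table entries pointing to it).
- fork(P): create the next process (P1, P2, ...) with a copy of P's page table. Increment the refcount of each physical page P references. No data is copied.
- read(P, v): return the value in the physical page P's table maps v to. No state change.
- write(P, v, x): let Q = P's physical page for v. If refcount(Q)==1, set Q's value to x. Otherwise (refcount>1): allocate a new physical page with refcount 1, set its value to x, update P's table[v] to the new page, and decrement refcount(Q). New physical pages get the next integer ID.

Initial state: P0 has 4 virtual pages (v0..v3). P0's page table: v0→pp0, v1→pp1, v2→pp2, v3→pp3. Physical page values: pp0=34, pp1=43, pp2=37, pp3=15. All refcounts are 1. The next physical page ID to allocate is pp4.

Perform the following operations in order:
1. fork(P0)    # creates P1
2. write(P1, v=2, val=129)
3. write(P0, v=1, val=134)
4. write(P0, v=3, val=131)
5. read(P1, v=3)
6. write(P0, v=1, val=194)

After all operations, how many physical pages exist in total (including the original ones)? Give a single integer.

Answer: 7

Derivation:
Op 1: fork(P0) -> P1. 4 ppages; refcounts: pp0:2 pp1:2 pp2:2 pp3:2
Op 2: write(P1, v2, 129). refcount(pp2)=2>1 -> COPY to pp4. 5 ppages; refcounts: pp0:2 pp1:2 pp2:1 pp3:2 pp4:1
Op 3: write(P0, v1, 134). refcount(pp1)=2>1 -> COPY to pp5. 6 ppages; refcounts: pp0:2 pp1:1 pp2:1 pp3:2 pp4:1 pp5:1
Op 4: write(P0, v3, 131). refcount(pp3)=2>1 -> COPY to pp6. 7 ppages; refcounts: pp0:2 pp1:1 pp2:1 pp3:1 pp4:1 pp5:1 pp6:1
Op 5: read(P1, v3) -> 15. No state change.
Op 6: write(P0, v1, 194). refcount(pp5)=1 -> write in place. 7 ppages; refcounts: pp0:2 pp1:1 pp2:1 pp3:1 pp4:1 pp5:1 pp6:1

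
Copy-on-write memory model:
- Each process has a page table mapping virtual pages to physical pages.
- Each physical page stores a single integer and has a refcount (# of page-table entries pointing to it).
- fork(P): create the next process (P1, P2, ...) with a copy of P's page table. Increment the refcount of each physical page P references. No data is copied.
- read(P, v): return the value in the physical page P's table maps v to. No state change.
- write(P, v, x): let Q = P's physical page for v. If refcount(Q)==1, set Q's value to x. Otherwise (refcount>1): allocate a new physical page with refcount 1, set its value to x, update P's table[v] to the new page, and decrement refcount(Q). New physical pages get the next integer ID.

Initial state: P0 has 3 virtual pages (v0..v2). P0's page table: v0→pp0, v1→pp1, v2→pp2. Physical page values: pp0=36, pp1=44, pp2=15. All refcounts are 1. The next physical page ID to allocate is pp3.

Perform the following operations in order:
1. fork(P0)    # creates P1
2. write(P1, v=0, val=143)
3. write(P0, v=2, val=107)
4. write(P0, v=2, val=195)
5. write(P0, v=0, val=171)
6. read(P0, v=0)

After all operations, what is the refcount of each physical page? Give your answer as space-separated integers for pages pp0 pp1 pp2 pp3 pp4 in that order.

Answer: 1 2 1 1 1

Derivation:
Op 1: fork(P0) -> P1. 3 ppages; refcounts: pp0:2 pp1:2 pp2:2
Op 2: write(P1, v0, 143). refcount(pp0)=2>1 -> COPY to pp3. 4 ppages; refcounts: pp0:1 pp1:2 pp2:2 pp3:1
Op 3: write(P0, v2, 107). refcount(pp2)=2>1 -> COPY to pp4. 5 ppages; refcounts: pp0:1 pp1:2 pp2:1 pp3:1 pp4:1
Op 4: write(P0, v2, 195). refcount(pp4)=1 -> write in place. 5 ppages; refcounts: pp0:1 pp1:2 pp2:1 pp3:1 pp4:1
Op 5: write(P0, v0, 171). refcount(pp0)=1 -> write in place. 5 ppages; refcounts: pp0:1 pp1:2 pp2:1 pp3:1 pp4:1
Op 6: read(P0, v0) -> 171. No state change.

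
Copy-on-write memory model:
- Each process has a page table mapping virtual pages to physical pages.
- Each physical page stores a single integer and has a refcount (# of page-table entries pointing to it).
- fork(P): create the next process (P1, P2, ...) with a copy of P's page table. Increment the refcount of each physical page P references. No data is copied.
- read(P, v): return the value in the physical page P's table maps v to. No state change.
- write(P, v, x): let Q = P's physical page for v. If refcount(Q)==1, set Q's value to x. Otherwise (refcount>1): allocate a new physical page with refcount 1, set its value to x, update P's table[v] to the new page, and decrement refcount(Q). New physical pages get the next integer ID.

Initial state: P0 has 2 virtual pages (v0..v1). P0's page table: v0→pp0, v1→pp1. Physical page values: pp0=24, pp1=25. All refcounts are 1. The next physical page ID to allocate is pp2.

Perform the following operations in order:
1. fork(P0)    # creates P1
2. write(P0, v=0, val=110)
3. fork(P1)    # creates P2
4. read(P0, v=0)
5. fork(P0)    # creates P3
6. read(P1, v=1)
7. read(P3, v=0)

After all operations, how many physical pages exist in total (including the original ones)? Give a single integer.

Answer: 3

Derivation:
Op 1: fork(P0) -> P1. 2 ppages; refcounts: pp0:2 pp1:2
Op 2: write(P0, v0, 110). refcount(pp0)=2>1 -> COPY to pp2. 3 ppages; refcounts: pp0:1 pp1:2 pp2:1
Op 3: fork(P1) -> P2. 3 ppages; refcounts: pp0:2 pp1:3 pp2:1
Op 4: read(P0, v0) -> 110. No state change.
Op 5: fork(P0) -> P3. 3 ppages; refcounts: pp0:2 pp1:4 pp2:2
Op 6: read(P1, v1) -> 25. No state change.
Op 7: read(P3, v0) -> 110. No state change.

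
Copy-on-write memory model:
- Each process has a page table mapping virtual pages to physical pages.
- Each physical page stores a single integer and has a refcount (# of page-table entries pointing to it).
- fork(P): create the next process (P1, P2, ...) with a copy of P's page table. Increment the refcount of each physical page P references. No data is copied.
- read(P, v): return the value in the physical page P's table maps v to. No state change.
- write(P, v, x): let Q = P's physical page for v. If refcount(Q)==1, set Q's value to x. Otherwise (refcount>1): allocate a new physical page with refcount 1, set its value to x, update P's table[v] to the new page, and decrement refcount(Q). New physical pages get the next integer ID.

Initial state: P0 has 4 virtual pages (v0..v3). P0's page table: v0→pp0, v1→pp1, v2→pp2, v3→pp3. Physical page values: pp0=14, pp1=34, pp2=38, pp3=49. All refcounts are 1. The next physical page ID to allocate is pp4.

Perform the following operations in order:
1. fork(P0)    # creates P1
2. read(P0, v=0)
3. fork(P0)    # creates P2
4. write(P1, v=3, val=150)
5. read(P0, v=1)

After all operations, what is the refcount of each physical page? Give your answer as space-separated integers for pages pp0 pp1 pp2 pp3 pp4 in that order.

Answer: 3 3 3 2 1

Derivation:
Op 1: fork(P0) -> P1. 4 ppages; refcounts: pp0:2 pp1:2 pp2:2 pp3:2
Op 2: read(P0, v0) -> 14. No state change.
Op 3: fork(P0) -> P2. 4 ppages; refcounts: pp0:3 pp1:3 pp2:3 pp3:3
Op 4: write(P1, v3, 150). refcount(pp3)=3>1 -> COPY to pp4. 5 ppages; refcounts: pp0:3 pp1:3 pp2:3 pp3:2 pp4:1
Op 5: read(P0, v1) -> 34. No state change.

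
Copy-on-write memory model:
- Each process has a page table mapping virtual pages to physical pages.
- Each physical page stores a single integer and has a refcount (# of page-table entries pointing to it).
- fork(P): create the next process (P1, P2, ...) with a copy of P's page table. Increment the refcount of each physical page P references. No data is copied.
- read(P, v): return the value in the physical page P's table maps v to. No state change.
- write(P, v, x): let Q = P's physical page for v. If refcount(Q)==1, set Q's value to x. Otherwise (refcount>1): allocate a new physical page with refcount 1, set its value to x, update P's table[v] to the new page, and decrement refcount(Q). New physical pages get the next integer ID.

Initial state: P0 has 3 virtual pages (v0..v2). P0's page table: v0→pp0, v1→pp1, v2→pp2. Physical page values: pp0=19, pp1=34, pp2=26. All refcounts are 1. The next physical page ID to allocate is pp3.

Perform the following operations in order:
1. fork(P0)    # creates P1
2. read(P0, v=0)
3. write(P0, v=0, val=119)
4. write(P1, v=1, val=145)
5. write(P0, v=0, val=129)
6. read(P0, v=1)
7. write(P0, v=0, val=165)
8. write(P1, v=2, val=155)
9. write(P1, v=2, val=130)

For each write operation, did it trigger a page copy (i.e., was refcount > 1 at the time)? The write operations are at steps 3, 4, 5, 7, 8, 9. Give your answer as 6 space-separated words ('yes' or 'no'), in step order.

Op 1: fork(P0) -> P1. 3 ppages; refcounts: pp0:2 pp1:2 pp2:2
Op 2: read(P0, v0) -> 19. No state change.
Op 3: write(P0, v0, 119). refcount(pp0)=2>1 -> COPY to pp3. 4 ppages; refcounts: pp0:1 pp1:2 pp2:2 pp3:1
Op 4: write(P1, v1, 145). refcount(pp1)=2>1 -> COPY to pp4. 5 ppages; refcounts: pp0:1 pp1:1 pp2:2 pp3:1 pp4:1
Op 5: write(P0, v0, 129). refcount(pp3)=1 -> write in place. 5 ppages; refcounts: pp0:1 pp1:1 pp2:2 pp3:1 pp4:1
Op 6: read(P0, v1) -> 34. No state change.
Op 7: write(P0, v0, 165). refcount(pp3)=1 -> write in place. 5 ppages; refcounts: pp0:1 pp1:1 pp2:2 pp3:1 pp4:1
Op 8: write(P1, v2, 155). refcount(pp2)=2>1 -> COPY to pp5. 6 ppages; refcounts: pp0:1 pp1:1 pp2:1 pp3:1 pp4:1 pp5:1
Op 9: write(P1, v2, 130). refcount(pp5)=1 -> write in place. 6 ppages; refcounts: pp0:1 pp1:1 pp2:1 pp3:1 pp4:1 pp5:1

yes yes no no yes no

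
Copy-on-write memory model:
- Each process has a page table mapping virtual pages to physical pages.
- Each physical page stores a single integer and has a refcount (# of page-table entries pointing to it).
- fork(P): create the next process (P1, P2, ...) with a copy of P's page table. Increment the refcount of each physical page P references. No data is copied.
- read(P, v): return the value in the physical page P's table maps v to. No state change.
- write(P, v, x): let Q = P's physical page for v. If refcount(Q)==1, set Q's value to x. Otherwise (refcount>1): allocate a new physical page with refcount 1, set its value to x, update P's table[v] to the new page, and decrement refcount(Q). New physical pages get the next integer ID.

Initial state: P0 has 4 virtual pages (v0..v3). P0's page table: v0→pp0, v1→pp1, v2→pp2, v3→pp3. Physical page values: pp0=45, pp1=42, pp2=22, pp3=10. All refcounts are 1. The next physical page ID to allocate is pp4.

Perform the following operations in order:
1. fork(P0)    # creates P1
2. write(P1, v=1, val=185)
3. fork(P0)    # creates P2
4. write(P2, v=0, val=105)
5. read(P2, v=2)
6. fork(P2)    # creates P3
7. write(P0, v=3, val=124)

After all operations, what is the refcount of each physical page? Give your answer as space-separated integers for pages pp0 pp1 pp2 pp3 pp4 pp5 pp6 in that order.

Answer: 2 3 4 3 1 2 1

Derivation:
Op 1: fork(P0) -> P1. 4 ppages; refcounts: pp0:2 pp1:2 pp2:2 pp3:2
Op 2: write(P1, v1, 185). refcount(pp1)=2>1 -> COPY to pp4. 5 ppages; refcounts: pp0:2 pp1:1 pp2:2 pp3:2 pp4:1
Op 3: fork(P0) -> P2. 5 ppages; refcounts: pp0:3 pp1:2 pp2:3 pp3:3 pp4:1
Op 4: write(P2, v0, 105). refcount(pp0)=3>1 -> COPY to pp5. 6 ppages; refcounts: pp0:2 pp1:2 pp2:3 pp3:3 pp4:1 pp5:1
Op 5: read(P2, v2) -> 22. No state change.
Op 6: fork(P2) -> P3. 6 ppages; refcounts: pp0:2 pp1:3 pp2:4 pp3:4 pp4:1 pp5:2
Op 7: write(P0, v3, 124). refcount(pp3)=4>1 -> COPY to pp6. 7 ppages; refcounts: pp0:2 pp1:3 pp2:4 pp3:3 pp4:1 pp5:2 pp6:1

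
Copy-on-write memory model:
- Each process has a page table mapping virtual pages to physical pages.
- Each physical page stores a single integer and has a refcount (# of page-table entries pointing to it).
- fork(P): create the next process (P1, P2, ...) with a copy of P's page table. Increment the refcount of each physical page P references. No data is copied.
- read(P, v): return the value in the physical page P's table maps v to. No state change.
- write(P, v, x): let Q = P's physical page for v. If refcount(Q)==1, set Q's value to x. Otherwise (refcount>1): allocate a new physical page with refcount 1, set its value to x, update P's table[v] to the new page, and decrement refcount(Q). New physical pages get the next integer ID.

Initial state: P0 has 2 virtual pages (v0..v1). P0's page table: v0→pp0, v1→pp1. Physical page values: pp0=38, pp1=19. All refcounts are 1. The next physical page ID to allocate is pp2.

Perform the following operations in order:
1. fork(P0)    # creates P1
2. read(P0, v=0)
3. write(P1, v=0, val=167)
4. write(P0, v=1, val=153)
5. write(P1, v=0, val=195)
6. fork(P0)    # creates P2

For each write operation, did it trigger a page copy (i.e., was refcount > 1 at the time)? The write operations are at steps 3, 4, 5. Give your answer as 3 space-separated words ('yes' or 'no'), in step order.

Op 1: fork(P0) -> P1. 2 ppages; refcounts: pp0:2 pp1:2
Op 2: read(P0, v0) -> 38. No state change.
Op 3: write(P1, v0, 167). refcount(pp0)=2>1 -> COPY to pp2. 3 ppages; refcounts: pp0:1 pp1:2 pp2:1
Op 4: write(P0, v1, 153). refcount(pp1)=2>1 -> COPY to pp3. 4 ppages; refcounts: pp0:1 pp1:1 pp2:1 pp3:1
Op 5: write(P1, v0, 195). refcount(pp2)=1 -> write in place. 4 ppages; refcounts: pp0:1 pp1:1 pp2:1 pp3:1
Op 6: fork(P0) -> P2. 4 ppages; refcounts: pp0:2 pp1:1 pp2:1 pp3:2

yes yes no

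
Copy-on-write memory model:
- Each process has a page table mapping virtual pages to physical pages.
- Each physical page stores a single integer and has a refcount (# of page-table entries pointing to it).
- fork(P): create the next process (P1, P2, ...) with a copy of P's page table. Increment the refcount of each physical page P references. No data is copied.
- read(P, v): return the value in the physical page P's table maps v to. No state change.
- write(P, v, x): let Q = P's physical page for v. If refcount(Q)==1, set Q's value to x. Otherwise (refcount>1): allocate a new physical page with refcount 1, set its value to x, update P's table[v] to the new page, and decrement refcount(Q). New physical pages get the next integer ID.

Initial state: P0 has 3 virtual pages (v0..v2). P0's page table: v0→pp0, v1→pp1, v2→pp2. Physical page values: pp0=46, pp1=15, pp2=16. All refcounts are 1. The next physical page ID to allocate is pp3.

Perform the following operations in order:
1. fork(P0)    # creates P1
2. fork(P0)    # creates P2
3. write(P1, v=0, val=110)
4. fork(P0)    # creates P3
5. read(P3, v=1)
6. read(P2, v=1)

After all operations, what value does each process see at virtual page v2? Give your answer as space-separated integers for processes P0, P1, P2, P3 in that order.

Answer: 16 16 16 16

Derivation:
Op 1: fork(P0) -> P1. 3 ppages; refcounts: pp0:2 pp1:2 pp2:2
Op 2: fork(P0) -> P2. 3 ppages; refcounts: pp0:3 pp1:3 pp2:3
Op 3: write(P1, v0, 110). refcount(pp0)=3>1 -> COPY to pp3. 4 ppages; refcounts: pp0:2 pp1:3 pp2:3 pp3:1
Op 4: fork(P0) -> P3. 4 ppages; refcounts: pp0:3 pp1:4 pp2:4 pp3:1
Op 5: read(P3, v1) -> 15. No state change.
Op 6: read(P2, v1) -> 15. No state change.
P0: v2 -> pp2 = 16
P1: v2 -> pp2 = 16
P2: v2 -> pp2 = 16
P3: v2 -> pp2 = 16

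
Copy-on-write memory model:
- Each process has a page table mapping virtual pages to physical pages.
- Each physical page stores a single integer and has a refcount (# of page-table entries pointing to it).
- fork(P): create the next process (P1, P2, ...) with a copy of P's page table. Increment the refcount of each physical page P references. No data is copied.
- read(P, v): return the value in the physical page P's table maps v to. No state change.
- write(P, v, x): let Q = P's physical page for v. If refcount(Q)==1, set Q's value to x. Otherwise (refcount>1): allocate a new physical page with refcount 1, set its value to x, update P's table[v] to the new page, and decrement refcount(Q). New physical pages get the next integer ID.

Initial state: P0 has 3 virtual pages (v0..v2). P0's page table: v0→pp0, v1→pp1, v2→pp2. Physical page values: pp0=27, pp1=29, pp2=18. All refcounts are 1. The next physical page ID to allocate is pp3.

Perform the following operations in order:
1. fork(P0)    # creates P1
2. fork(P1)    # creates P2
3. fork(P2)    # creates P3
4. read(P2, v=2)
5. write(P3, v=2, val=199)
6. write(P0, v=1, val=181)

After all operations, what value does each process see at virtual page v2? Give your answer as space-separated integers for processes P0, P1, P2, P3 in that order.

Op 1: fork(P0) -> P1. 3 ppages; refcounts: pp0:2 pp1:2 pp2:2
Op 2: fork(P1) -> P2. 3 ppages; refcounts: pp0:3 pp1:3 pp2:3
Op 3: fork(P2) -> P3. 3 ppages; refcounts: pp0:4 pp1:4 pp2:4
Op 4: read(P2, v2) -> 18. No state change.
Op 5: write(P3, v2, 199). refcount(pp2)=4>1 -> COPY to pp3. 4 ppages; refcounts: pp0:4 pp1:4 pp2:3 pp3:1
Op 6: write(P0, v1, 181). refcount(pp1)=4>1 -> COPY to pp4. 5 ppages; refcounts: pp0:4 pp1:3 pp2:3 pp3:1 pp4:1
P0: v2 -> pp2 = 18
P1: v2 -> pp2 = 18
P2: v2 -> pp2 = 18
P3: v2 -> pp3 = 199

Answer: 18 18 18 199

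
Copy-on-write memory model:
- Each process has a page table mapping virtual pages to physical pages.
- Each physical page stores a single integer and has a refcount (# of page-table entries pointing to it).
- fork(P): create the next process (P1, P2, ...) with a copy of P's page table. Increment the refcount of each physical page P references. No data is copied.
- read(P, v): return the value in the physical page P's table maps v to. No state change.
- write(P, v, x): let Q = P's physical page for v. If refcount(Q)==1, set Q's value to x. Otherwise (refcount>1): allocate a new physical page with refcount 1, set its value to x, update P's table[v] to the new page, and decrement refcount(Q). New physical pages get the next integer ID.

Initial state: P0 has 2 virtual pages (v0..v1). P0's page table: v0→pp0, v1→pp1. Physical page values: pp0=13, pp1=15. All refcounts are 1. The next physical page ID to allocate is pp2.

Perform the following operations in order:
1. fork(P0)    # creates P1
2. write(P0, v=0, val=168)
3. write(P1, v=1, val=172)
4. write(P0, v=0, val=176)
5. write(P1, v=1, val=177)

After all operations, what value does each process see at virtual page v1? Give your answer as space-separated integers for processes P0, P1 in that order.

Answer: 15 177

Derivation:
Op 1: fork(P0) -> P1. 2 ppages; refcounts: pp0:2 pp1:2
Op 2: write(P0, v0, 168). refcount(pp0)=2>1 -> COPY to pp2. 3 ppages; refcounts: pp0:1 pp1:2 pp2:1
Op 3: write(P1, v1, 172). refcount(pp1)=2>1 -> COPY to pp3. 4 ppages; refcounts: pp0:1 pp1:1 pp2:1 pp3:1
Op 4: write(P0, v0, 176). refcount(pp2)=1 -> write in place. 4 ppages; refcounts: pp0:1 pp1:1 pp2:1 pp3:1
Op 5: write(P1, v1, 177). refcount(pp3)=1 -> write in place. 4 ppages; refcounts: pp0:1 pp1:1 pp2:1 pp3:1
P0: v1 -> pp1 = 15
P1: v1 -> pp3 = 177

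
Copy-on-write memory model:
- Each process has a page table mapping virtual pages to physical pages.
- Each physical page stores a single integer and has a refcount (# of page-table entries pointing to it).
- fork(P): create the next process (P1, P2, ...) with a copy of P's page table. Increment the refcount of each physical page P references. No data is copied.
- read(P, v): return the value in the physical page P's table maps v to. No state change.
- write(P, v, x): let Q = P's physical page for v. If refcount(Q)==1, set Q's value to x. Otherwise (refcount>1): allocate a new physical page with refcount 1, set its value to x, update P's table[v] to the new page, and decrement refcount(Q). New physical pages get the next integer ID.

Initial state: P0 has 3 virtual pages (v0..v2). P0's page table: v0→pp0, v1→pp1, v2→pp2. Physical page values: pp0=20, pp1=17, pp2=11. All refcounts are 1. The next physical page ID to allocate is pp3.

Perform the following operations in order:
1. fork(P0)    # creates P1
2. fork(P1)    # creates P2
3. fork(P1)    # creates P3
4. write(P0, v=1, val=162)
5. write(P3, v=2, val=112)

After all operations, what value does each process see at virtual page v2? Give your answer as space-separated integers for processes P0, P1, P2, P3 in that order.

Op 1: fork(P0) -> P1. 3 ppages; refcounts: pp0:2 pp1:2 pp2:2
Op 2: fork(P1) -> P2. 3 ppages; refcounts: pp0:3 pp1:3 pp2:3
Op 3: fork(P1) -> P3. 3 ppages; refcounts: pp0:4 pp1:4 pp2:4
Op 4: write(P0, v1, 162). refcount(pp1)=4>1 -> COPY to pp3. 4 ppages; refcounts: pp0:4 pp1:3 pp2:4 pp3:1
Op 5: write(P3, v2, 112). refcount(pp2)=4>1 -> COPY to pp4. 5 ppages; refcounts: pp0:4 pp1:3 pp2:3 pp3:1 pp4:1
P0: v2 -> pp2 = 11
P1: v2 -> pp2 = 11
P2: v2 -> pp2 = 11
P3: v2 -> pp4 = 112

Answer: 11 11 11 112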